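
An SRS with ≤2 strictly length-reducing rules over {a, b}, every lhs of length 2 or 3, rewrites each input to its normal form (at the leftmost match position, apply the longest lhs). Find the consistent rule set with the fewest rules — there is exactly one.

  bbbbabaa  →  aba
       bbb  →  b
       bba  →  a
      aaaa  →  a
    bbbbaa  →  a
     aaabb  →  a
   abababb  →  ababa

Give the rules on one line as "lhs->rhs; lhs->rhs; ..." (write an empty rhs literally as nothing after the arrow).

  | bbbbabaa => bbabaa => abaa => aba
  | bbb => b
  | bba => a
  | aaaa => aaa => aa => a

aa->a; bb->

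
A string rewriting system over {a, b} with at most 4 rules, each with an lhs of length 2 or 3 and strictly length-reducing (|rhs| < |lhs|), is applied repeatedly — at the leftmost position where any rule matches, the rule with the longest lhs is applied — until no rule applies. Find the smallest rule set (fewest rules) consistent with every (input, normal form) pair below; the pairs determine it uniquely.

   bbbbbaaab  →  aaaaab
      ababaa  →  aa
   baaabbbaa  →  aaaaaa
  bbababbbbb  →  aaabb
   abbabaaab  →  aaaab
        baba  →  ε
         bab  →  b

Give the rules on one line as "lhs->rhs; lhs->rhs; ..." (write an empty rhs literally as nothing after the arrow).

ba->; bba->a; bbb->aa

  | bbbbbaaab => aabbaaab => aaaaab
  | ababaa => abaa => aa
  | baaabbbaa => aabbbaa => aaaaaa
  | bbababbbbb => ababbbbb => abbbbb => aaabb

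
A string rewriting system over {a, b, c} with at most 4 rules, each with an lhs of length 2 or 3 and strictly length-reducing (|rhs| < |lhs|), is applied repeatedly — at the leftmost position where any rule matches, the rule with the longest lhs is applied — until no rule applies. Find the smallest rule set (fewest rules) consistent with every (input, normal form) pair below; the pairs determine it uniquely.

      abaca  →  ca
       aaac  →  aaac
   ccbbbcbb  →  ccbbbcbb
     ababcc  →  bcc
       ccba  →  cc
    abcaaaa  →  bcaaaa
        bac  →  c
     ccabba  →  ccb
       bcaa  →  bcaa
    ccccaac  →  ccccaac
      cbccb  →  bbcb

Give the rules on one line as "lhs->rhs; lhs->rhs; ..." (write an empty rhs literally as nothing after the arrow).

ab->b; ba->; cbc->bb

  | abaca => baca => ca
  | aaac
  | ccbbbcbb
  | ababcc => babcc => bcc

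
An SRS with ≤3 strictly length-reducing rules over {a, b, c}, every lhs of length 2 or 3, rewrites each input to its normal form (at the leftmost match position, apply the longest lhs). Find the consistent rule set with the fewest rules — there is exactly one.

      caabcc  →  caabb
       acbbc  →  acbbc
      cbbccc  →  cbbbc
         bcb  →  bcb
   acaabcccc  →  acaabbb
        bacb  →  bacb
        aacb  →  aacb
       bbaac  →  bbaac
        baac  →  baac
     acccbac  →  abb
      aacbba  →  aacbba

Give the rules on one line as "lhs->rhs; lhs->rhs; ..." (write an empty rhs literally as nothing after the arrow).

  | caabcc => caabb
  | acbbc
  | cbbccc => cbbbc
  | bcb

cba->c; cc->b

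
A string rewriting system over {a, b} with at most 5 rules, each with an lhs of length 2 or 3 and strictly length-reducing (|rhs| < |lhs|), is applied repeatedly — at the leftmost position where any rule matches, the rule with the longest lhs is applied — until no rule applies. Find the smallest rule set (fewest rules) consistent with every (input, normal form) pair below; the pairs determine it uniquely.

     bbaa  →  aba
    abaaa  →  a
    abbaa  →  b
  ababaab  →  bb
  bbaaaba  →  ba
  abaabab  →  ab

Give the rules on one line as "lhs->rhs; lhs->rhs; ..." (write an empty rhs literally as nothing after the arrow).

aa->b; abb->; bab->ab; bba->ab

  | bbaa => aba
  | abaaa => abba => a
  | abbaa => aa => b
  | ababaab => aabaab => bbaab => abab => aab => bb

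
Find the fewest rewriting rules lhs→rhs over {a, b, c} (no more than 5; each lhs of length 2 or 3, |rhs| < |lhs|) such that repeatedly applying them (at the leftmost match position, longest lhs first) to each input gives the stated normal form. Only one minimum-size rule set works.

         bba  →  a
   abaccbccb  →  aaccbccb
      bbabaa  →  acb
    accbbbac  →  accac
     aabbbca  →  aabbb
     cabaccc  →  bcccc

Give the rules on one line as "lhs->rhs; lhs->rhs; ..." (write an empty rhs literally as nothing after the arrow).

  | bba => ba => a
  | abaccbccb => aaccbccb
  | bbabaa => babaa => abaa => acb
  | accbbbac => accbbac => accbac => accac

ba->a; baa->cb; bca->b; caa->bc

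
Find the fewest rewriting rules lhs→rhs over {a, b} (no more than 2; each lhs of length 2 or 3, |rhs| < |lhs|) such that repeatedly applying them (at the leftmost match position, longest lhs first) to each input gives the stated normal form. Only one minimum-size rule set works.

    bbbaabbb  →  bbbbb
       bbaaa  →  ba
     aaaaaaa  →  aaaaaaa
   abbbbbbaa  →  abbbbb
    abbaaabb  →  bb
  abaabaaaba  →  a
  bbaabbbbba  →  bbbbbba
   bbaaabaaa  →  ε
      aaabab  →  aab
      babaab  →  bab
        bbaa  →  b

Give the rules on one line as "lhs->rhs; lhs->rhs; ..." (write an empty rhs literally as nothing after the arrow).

aba->; baa->

  | bbbaabbb => bbbbb
  | bbaaa => ba
  | aaaaaaa
  | abbbbbbaa => abbbbb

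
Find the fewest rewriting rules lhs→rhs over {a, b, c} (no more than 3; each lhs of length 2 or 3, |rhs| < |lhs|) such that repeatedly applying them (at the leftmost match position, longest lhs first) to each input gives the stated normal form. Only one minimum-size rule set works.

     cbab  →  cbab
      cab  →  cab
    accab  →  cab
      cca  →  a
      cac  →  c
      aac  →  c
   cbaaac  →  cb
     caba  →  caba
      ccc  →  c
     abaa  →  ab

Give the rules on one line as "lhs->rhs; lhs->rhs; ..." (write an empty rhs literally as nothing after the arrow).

  | cbab
  | cab
  | accab => cab
  | cca => a

aa->; ac->; cc->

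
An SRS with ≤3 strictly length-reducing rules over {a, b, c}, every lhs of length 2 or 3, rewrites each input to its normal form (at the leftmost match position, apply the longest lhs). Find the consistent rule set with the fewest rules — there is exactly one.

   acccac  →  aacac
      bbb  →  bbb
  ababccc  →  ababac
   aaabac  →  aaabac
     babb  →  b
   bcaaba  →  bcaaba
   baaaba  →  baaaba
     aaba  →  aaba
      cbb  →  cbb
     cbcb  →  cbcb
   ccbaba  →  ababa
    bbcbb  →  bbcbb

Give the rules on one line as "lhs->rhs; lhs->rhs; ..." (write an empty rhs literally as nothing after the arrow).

  | acccac => aacac
  | bbb
  | ababccc => ababac
  | aaabac

abb->; cc->a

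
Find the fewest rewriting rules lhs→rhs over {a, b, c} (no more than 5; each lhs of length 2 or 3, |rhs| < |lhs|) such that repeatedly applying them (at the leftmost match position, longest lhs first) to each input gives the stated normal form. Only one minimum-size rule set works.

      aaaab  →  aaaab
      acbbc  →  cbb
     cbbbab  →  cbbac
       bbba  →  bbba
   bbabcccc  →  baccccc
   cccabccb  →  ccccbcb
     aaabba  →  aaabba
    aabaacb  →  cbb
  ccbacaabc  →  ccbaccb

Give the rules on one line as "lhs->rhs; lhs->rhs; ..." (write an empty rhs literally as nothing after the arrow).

  | aaaab
  | acbbc => cbbc => cbb
  | cbbbab => cbbac
  | bbba

abc->cb; acb->cb; bab->ac; bbc->bb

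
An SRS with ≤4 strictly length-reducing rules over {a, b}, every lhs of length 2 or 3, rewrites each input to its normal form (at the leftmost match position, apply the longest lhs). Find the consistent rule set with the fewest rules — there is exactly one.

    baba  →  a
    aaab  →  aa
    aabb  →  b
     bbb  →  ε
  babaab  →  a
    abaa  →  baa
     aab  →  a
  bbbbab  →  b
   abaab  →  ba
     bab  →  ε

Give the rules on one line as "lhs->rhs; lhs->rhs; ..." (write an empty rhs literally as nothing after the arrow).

  | baba => bba => a
  | aaab => aa
  | aabb => ab => b
  | bbb => bb => ε

aab->a; ab->b; bb->; bbb->bb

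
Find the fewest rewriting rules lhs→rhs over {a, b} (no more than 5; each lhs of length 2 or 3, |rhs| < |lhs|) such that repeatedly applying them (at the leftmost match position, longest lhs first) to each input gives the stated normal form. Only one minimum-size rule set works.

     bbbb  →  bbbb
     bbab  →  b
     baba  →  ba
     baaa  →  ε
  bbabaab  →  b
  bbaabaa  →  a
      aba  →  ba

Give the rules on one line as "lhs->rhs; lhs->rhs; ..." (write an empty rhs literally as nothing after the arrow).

aa->; ab->b; baa->a; bab->ab

  | bbbb
  | bbab => bab => ab => b
  | baba => aba => ba
  | baaa => aa => ε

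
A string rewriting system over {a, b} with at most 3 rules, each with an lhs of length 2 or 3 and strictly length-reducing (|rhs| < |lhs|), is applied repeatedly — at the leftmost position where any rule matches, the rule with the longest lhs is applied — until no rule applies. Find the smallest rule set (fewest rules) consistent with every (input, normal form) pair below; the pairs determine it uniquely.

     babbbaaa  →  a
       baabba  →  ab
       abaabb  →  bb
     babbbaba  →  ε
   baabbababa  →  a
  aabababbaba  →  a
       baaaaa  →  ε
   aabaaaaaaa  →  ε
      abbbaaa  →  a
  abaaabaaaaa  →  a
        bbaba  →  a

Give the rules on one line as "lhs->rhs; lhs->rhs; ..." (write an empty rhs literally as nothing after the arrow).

aa->; ba->; bab->ab

  | babbbaaa => abbbaaa => abbaa => aba => a
  | baabba => abba => ab
  | abaabb => aabb => bb
  | babbbaba => abbbaba => abbaba => ababa => aaba => ba => ε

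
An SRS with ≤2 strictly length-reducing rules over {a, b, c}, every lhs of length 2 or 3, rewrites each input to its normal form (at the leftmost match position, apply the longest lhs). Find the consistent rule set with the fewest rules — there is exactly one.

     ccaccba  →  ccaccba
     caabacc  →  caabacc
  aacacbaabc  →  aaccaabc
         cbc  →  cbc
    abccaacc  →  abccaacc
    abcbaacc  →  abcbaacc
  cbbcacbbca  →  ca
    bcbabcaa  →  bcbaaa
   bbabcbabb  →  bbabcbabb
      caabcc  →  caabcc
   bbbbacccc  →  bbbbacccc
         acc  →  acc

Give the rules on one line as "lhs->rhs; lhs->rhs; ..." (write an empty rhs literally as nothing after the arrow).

  | ccaccba
  | caabacc
  | aacacbaabc => aaccaabc
  | cbc

acb->c; bca->a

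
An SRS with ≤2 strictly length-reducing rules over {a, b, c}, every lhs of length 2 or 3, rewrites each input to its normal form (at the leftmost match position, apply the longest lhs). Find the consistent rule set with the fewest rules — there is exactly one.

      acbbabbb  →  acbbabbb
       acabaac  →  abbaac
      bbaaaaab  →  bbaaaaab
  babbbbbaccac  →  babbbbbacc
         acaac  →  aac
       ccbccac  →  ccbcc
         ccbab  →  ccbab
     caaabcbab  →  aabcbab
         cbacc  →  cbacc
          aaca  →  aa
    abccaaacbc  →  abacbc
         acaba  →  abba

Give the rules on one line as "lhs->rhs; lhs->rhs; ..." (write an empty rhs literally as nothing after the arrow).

  | acbbabbb
  | acabaac => abbaac
  | bbaaaaab
  | babbbbbaccac => babbbbbacc

ca->; cab->bb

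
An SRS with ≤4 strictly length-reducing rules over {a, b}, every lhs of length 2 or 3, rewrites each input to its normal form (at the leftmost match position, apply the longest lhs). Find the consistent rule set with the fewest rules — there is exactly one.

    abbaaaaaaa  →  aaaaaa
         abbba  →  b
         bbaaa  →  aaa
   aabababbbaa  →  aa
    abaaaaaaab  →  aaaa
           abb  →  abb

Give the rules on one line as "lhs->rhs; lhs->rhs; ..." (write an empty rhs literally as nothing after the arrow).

  | abbaaaaaaa => abaaaaaaa => baaaaaa => aaaaaa
  | abbba => abba => aba => b
  | bbaaa => baaa => aaa
  | aabababbbaa => ababbbaa => bbbbaa => bbbaa => bbaa => baa => aa

aab->; aba->b; ba->a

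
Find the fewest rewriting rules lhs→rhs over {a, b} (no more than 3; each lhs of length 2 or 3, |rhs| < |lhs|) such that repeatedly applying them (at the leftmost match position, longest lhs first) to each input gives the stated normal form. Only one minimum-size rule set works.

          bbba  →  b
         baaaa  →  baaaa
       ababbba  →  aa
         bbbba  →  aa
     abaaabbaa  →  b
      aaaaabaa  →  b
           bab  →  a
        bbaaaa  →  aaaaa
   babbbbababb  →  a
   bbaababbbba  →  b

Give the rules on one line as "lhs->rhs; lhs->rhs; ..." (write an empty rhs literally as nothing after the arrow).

ab->b; aba->ab; bb->a

  | bbba => aba => ab => b
  | baaaa
  | ababbba => abbbba => bbbba => abba => bba => aa
  | bbbba => abba => bba => aa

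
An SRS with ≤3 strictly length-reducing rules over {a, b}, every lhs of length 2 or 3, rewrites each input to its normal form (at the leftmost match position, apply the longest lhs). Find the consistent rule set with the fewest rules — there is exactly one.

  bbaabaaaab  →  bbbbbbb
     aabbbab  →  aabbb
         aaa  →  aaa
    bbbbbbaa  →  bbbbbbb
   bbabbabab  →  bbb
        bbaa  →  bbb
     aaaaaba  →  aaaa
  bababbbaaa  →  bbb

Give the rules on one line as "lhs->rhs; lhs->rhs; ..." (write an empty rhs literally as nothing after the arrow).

aba->; ba->; baa->bb

  | bbaabaaaab => bbbbaaaab => bbbbbaab => bbbbbbb
  | aabbbab => aabbb
  | aaa
  | bbbbbbaa => bbbbbbb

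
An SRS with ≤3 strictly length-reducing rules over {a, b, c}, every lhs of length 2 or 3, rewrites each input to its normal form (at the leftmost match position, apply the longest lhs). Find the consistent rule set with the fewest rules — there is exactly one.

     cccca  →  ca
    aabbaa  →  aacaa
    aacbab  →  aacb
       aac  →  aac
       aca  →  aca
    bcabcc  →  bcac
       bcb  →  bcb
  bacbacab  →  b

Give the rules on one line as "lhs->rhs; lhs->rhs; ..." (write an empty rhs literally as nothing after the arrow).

  | cccca => bcca => bba => ca
  | aabbaa => aacaa
  | aacbab => aacb
  | aac

ba->; bb->c; cc->b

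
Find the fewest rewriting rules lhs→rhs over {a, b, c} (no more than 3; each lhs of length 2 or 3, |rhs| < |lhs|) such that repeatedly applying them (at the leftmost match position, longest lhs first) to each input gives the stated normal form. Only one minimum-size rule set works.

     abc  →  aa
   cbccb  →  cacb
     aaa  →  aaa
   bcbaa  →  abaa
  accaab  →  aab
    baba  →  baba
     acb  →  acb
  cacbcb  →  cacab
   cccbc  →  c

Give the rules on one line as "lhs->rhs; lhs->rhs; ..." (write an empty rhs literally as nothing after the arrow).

  | abc => aa
  | cbccb => cacb
  | aaa
  | bcbaa => abaa

bc->a; cca->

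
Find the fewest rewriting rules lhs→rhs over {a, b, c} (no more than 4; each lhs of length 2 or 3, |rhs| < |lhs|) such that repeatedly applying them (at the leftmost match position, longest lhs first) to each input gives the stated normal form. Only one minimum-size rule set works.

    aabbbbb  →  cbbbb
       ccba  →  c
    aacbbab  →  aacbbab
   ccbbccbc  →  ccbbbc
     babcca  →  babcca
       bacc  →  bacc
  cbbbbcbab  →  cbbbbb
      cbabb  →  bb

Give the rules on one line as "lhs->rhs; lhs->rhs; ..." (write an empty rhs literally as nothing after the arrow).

  | aabbbbb => cbbbb
  | ccba => c
  | aacbbab
  | ccbbccbc => ccbbcbc => ccbbbc

aab->c; cba->; cbc->bc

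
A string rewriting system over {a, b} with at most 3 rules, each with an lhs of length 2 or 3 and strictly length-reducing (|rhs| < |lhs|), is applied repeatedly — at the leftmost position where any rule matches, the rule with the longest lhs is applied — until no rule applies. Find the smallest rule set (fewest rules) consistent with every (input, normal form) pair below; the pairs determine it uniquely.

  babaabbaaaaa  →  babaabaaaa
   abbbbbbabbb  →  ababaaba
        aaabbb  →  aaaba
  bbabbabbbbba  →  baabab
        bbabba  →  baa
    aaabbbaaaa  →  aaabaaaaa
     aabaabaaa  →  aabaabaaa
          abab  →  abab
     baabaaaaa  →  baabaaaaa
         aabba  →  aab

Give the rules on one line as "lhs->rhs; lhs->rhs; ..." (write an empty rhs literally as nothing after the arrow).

bba->b; bbb->ba

  | babaabbaaaaa => babaabaaaa
  | abbbbbbabbb => ababbbabbb => ababaabbb => ababaaba
  | aaabbb => aaaba
  | bbabbabbbbba => bbbabbbbba => baabbbbba => baababba => baabab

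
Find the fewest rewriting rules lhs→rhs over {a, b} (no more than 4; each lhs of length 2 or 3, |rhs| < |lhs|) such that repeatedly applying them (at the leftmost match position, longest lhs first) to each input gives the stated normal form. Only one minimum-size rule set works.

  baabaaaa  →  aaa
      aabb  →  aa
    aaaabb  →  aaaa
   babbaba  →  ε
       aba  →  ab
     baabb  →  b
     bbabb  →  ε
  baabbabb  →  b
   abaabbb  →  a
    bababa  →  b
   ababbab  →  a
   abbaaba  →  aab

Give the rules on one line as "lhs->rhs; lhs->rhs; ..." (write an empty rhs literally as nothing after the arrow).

ba->b; bb->; bba->

  | baabaaaa => babaaaa => bbaaaa => aaa
  | aabb => aa
  | aaaabb => aaaa
  | babbaba => bbbaba => baba => bba => ε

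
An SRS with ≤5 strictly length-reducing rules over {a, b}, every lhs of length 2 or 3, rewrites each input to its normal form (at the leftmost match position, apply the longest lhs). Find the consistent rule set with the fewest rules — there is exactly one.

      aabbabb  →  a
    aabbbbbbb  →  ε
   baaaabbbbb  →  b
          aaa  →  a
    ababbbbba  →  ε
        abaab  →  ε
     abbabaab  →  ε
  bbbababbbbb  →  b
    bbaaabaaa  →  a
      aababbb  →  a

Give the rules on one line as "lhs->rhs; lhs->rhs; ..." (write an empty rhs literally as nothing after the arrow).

  | aabbabb => abbabb => babb => bb => a
  | aabbbbbbb => abbbbbbb => bbbbbb => abbbb => bbb => ab => ε
  | baaaabbbbb => aaabbbbb => aabbbbb => abbbbb => bbbb => abb => b
  | aaa => aa => a

aa->a; ab->; ba->; bb->a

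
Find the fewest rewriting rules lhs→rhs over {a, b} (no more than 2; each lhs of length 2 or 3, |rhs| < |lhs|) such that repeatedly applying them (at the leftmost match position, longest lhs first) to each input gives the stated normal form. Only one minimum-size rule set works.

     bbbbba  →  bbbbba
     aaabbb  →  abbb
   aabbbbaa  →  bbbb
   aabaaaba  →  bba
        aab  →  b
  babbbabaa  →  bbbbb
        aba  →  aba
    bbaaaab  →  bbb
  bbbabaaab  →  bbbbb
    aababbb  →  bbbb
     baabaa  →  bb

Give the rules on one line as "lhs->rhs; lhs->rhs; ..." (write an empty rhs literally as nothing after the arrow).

  | bbbbba
  | aaabbb => abbb
  | aabbbbaa => bbbbaa => bbbb
  | aabaaaba => baaaba => baba => bba

aa->; bab->bb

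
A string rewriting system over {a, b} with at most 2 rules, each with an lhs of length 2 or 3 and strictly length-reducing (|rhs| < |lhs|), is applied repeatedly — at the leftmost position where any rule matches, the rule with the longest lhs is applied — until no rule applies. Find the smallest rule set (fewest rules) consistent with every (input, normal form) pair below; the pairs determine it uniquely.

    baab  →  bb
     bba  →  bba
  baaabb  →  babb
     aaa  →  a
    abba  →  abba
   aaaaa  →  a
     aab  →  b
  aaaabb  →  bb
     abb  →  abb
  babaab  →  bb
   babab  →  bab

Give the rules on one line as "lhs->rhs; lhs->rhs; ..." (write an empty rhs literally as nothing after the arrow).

aa->; aba->a

  | baab => bb
  | bba
  | baaabb => babb
  | aaa => a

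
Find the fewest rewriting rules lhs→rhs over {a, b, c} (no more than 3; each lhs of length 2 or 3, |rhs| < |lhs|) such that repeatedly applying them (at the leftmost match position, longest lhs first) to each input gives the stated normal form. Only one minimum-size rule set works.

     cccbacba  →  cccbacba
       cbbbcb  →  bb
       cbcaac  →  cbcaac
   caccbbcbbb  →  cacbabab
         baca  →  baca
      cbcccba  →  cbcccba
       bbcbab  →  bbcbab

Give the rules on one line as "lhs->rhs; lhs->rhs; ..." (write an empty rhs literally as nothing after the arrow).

  | cccbacba
  | cbbbcb => babcb => bb
  | cbcaac
  | caccbbcbbb => cacbacbbb => cacbabab

abc->; cbb->ba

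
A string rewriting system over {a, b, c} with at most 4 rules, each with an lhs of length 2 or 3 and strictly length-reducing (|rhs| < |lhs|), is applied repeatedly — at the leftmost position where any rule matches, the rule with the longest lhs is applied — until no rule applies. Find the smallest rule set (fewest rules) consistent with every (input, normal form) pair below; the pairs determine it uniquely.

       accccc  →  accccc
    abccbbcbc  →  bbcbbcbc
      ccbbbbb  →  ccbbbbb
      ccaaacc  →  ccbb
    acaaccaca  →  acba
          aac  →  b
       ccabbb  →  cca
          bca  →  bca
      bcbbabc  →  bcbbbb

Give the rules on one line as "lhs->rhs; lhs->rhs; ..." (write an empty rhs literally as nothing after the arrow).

  | accccc
  | abccbbcbc => bbcbbcbc
  | ccbbbbb
  | ccaaacc => ccabc => ccbb

aac->b; ab->a; abc->bb; cac->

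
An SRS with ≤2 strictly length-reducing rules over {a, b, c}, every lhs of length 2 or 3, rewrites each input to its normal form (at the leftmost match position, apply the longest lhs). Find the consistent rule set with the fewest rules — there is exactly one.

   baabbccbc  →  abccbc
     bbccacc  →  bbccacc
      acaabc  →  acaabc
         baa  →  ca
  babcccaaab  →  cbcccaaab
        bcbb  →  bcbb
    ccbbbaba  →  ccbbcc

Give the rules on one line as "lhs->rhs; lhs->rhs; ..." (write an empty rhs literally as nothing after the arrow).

ba->c; cab->a

  | baabbccbc => cabbccbc => abccbc
  | bbccacc
  | acaabc
  | baa => ca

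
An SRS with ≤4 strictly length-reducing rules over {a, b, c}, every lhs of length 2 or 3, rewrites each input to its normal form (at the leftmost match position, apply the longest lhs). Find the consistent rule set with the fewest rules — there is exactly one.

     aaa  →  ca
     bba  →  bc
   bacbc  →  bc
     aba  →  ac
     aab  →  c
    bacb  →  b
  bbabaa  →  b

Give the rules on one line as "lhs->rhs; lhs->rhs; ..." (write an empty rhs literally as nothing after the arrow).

  | aaa => ca
  | bba => bc
  | bacbc => ccbc => bc
  | aba => ac

aa->c; ba->c; cb->c; cc->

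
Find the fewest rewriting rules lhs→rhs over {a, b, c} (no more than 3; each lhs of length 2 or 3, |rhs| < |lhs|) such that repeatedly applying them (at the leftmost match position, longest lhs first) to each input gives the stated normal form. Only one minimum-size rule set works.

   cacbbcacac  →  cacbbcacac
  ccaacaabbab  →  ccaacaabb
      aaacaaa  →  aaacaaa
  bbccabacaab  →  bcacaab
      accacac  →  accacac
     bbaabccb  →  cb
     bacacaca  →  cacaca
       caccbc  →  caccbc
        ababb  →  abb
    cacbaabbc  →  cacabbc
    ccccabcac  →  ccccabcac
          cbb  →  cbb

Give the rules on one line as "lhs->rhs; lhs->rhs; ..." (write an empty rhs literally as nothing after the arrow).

ba->; bcc->c

  | cacbbcacac
  | ccaacaabbab => ccaacaabb
  | aaacaaa
  | bbccabacaab => bcabacaab => bcacaab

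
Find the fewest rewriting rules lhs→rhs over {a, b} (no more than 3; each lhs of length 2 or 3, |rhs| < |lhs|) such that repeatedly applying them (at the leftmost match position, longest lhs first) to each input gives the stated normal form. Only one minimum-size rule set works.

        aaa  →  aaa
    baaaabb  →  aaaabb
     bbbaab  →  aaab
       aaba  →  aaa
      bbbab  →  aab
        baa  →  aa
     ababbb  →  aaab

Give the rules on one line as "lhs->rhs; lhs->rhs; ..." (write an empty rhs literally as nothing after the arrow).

  | aaa
  | baaaabb => aaaabb
  | bbbaab => abaab => aaab
  | aaba => aaa

ba->a; bbb->ab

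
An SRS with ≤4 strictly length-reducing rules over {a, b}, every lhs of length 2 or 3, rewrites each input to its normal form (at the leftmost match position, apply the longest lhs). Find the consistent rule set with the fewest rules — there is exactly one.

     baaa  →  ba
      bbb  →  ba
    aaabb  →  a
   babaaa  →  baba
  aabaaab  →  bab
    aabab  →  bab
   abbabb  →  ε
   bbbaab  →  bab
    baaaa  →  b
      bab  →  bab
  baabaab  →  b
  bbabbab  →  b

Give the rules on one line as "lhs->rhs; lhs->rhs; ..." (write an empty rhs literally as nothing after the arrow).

  | baaa => ba
  | bbb => ba
  | aaabb => abb => a
  | babaaa => baba

aa->; bb->; bbb->ba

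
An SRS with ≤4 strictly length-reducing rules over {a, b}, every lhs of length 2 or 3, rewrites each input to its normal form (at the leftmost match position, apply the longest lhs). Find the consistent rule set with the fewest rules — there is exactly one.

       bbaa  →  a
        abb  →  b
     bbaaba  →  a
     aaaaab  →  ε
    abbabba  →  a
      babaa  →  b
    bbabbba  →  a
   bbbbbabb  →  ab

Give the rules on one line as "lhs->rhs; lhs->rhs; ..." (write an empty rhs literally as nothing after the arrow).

  | bbaa => aaa => ba => a
  | abb => aa => b
  | bbaaba => aaaba => baba => a
  | aaaaab => baaab => aaab => bab => ε

aa->b; ba->a; bab->; bb->a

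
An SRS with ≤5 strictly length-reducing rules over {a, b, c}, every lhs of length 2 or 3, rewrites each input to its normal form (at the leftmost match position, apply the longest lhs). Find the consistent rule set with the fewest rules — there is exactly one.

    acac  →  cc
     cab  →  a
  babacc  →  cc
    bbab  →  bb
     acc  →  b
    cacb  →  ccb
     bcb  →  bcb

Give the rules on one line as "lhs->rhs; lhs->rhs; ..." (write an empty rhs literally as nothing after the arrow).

ac->c; acc->b; ba->; cab->a

  | acac => cac => cc
  | cab => a
  | babacc => bacc => cc
  | bbab => bb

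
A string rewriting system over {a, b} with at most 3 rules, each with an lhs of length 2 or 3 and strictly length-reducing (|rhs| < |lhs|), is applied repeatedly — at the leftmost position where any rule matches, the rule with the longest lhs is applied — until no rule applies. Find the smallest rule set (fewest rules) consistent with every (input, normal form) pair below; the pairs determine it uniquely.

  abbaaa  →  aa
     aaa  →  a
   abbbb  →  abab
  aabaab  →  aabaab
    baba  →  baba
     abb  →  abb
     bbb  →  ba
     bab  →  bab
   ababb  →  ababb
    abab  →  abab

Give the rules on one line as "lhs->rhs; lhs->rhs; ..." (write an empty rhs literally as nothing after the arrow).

aaa->a; bba->a; bbb->ba

  | abbaaa => aaaa => aa
  | aaa => a
  | abbbb => abab
  | aabaab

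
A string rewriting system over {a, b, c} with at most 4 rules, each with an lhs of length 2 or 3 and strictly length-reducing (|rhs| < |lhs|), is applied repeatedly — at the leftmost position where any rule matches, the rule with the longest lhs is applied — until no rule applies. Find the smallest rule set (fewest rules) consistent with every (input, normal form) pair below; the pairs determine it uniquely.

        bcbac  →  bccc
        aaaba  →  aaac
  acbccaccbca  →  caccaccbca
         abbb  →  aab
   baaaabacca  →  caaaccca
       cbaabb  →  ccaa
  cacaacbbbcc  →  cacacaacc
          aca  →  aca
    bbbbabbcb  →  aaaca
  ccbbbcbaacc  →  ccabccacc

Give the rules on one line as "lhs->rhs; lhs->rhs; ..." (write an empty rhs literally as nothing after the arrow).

acb->ca; ba->c; bb->a

  | bcbac => bccc
  | aaaba => aaac
  | acbccaccbca => caccaccbca
  | abbb => aab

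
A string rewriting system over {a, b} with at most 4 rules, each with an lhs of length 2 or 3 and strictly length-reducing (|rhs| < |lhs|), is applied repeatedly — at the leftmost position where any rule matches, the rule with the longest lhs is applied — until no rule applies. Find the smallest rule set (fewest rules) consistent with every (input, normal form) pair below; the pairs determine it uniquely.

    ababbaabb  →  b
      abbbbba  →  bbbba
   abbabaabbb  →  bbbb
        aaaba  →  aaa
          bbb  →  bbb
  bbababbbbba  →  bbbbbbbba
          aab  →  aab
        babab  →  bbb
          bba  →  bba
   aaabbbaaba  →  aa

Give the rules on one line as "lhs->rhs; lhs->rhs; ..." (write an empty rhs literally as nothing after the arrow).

aba->a; abb->b; baa->a; bab->bb

  | ababbaabb => abbaabb => baabb => abb => b
  | abbbbba => bbbba
  | abbabaabbb => babaabbb => bbaabbb => babbb => bbbb
  | aaaba => aaa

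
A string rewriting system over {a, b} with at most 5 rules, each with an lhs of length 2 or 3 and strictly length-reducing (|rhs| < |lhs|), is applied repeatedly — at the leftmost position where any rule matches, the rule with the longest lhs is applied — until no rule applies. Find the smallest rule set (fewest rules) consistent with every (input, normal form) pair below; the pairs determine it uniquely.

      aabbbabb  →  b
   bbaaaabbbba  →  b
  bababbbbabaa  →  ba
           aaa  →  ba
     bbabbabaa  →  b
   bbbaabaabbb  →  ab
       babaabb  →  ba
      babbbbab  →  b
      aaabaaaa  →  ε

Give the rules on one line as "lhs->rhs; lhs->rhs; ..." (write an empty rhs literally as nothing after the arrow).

  | aabbbabb => bbbbabb => bbbabb => bbabb => bb => b
  | bbaaaabbbba => aaabbbba => babbbba => babba => baa => bb => b
  | bababbbbabaa => bababbabaa => babaabaa => babbbaa => babaa => babb => ba
  | aaa => ba

aa->b; abb->a; bb->b; bba->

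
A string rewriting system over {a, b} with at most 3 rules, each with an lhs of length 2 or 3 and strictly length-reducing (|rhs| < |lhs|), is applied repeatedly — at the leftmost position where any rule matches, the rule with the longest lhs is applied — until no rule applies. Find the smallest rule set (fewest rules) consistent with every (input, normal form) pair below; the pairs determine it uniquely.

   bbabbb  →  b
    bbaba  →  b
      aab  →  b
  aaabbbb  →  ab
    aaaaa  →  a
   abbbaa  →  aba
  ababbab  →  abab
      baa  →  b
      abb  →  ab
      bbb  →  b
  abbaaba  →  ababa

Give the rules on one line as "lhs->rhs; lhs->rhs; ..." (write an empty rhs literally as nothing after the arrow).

aa->; bb->b; bba->b

  | bbabbb => bbbb => bbb => bb => b
  | bbaba => bba => b
  | aab => b
  | aaabbbb => abbbb => abbb => abb => ab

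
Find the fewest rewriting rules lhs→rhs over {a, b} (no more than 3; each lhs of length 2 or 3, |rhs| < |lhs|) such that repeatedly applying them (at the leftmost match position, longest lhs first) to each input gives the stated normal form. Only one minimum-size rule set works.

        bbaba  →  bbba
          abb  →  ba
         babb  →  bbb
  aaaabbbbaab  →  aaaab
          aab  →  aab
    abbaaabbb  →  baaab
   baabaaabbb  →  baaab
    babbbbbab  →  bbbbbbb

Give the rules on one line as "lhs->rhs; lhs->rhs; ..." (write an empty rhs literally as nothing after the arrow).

  | bbaba => bbba
  | abb => ba
  | babb => bbb
  | aaaabbbbaab => aaababbaab => aaabbaab => aabaaab => aaaab

aba->a; abb->ba; bab->bb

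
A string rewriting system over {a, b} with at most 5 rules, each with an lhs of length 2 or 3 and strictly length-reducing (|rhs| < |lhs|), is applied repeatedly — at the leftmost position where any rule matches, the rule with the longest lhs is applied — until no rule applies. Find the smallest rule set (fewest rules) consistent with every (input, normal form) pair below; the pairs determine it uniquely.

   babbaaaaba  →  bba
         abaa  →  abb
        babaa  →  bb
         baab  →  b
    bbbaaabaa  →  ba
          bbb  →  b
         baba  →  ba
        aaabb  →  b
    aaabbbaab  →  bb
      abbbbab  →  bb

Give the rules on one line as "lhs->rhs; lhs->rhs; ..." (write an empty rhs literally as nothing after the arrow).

aa->b; aaa->b; bab->b; bbb->aa

  | babbaaaaba => bbaaaaba => bbbaba => aaaba => bba
  | abaa => abb
  | babaa => baa => bb
  | baab => bbb => aa => b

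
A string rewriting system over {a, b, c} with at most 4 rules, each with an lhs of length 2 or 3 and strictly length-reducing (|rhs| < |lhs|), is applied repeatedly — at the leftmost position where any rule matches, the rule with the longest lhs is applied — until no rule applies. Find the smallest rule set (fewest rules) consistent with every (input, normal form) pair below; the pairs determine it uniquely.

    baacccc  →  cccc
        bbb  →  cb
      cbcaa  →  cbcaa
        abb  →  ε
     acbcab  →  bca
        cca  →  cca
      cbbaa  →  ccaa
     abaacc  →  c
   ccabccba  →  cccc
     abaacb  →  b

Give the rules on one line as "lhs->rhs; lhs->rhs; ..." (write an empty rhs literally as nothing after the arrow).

  | baacccc => cacccc => cccc
  | bbb => cb
  | cbcaa
  | abb => ac => ε

ac->; ba->c; bb->c; cab->ca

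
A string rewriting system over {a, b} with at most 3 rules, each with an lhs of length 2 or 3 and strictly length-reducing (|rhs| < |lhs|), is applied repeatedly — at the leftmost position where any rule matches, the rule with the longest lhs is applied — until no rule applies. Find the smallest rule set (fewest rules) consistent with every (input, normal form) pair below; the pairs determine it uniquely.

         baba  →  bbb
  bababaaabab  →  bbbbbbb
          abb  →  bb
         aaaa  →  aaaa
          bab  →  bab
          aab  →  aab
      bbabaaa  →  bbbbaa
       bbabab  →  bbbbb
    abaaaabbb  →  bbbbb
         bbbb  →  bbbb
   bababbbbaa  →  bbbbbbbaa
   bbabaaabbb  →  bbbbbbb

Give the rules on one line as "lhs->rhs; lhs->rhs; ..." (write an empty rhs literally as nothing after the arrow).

  | baba => bbb
  | bababaaabab => bbbbaaabab => bbbbaabbb => bbbbabbb => bbbbbbb
  | abb => bb
  | aaaa

aba->bb; abb->bb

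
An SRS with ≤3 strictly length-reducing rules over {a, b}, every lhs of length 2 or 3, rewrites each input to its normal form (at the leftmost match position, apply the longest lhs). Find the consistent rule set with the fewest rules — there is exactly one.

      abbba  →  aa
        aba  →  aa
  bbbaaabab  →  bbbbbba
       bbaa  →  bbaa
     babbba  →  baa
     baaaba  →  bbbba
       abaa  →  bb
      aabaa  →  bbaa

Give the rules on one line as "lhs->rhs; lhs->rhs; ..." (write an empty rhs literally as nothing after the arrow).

aaa->bb; aab->bb; ab->a

  | abbba => abba => aba => aa
  | aba => aa
  | bbbaaabab => bbbbbbab => bbbbbba
  | bbaa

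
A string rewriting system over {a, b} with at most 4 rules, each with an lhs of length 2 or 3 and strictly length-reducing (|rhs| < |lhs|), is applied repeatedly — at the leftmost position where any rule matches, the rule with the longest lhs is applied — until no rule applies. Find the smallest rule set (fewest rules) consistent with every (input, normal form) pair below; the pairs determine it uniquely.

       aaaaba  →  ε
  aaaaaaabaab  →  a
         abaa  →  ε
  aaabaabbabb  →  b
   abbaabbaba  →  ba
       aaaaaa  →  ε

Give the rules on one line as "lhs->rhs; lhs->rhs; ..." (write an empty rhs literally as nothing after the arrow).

  | aaaaba => aaba => aa => ε
  | aaaaaaabaab => aaaaabaab => aaabaab => abaab => aab => a
  | abaa => aa => ε
  | aaabaabbabb => abaabbabb => aabbabb => ababb => abb => b

aa->; aab->a; ab->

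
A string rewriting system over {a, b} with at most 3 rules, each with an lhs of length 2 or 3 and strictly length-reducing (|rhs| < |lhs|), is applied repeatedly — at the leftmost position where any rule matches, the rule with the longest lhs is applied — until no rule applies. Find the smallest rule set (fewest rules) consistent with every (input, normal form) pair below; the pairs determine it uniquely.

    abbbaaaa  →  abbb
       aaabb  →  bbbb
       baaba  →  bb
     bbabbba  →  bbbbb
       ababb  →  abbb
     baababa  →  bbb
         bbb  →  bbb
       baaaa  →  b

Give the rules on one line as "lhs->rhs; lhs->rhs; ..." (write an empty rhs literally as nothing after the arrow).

aaa->bb; ba->b

  | abbbaaaa => abbbaaa => abbbaa => abbba => abbb
  | aaabb => bbbb
  | baaba => baba => bba => bb
  | bbabbba => bbbbba => bbbbb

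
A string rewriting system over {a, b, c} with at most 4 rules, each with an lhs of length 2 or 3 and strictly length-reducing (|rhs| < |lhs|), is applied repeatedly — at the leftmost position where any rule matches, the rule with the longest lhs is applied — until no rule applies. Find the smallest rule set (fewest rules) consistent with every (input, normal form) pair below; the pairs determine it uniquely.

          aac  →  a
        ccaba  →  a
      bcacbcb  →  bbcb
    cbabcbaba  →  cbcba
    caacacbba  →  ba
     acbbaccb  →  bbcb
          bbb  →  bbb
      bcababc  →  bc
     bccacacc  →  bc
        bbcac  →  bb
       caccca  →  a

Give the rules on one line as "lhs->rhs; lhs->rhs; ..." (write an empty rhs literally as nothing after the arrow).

  | aac => a
  | ccaba => caba => aba => a
  | bcacbcb => bacbcb => bbcb
  | cbabcbaba => cbcbaba => cbcba

ab->; ac->; ca->a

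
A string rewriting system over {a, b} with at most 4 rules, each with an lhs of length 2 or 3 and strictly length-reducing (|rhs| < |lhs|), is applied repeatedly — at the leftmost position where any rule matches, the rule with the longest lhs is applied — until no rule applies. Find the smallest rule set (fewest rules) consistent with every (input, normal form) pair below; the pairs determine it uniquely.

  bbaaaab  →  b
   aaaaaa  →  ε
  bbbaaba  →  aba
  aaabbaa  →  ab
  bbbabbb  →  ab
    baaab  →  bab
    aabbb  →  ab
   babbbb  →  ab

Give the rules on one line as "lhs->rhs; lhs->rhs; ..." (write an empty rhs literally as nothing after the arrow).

  | bbaaaab => baaaab => baab => bb => b
  | aaaaaa => aaaa => aa => ε
  | bbbaaba => abaaba => abba => aba
  | aaabbaa => abbaa => abaa => ab

aa->; bb->b; bbb->ab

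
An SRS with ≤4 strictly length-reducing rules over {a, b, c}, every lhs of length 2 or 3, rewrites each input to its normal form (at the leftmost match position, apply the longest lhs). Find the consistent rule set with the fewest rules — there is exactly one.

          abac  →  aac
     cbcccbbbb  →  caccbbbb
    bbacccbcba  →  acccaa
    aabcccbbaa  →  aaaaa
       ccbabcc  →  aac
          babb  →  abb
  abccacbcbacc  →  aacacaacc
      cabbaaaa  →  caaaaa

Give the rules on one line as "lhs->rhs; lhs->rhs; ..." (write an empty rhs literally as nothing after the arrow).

ba->a; bc->a; cba->ba

  | abac => aac
  | cbcccbbbb => caccbbbb
  | bbacccbcba => bacccbcba => acccbcba => acccaba => acccaa
  | aabcccbbaa => aaaccbbaa => aaaccbaa => aaacbaa => aaabaa => aaaaa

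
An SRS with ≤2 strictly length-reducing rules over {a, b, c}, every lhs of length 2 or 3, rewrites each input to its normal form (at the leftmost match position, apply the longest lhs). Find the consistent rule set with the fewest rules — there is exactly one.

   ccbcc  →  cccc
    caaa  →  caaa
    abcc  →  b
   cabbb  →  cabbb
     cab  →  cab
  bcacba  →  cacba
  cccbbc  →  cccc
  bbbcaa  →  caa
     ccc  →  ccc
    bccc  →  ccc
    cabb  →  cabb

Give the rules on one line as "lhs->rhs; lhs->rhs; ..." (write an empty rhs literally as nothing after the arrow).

acc->b; bc->c

  | ccbcc => cccc
  | caaa
  | abcc => acc => b
  | cabbb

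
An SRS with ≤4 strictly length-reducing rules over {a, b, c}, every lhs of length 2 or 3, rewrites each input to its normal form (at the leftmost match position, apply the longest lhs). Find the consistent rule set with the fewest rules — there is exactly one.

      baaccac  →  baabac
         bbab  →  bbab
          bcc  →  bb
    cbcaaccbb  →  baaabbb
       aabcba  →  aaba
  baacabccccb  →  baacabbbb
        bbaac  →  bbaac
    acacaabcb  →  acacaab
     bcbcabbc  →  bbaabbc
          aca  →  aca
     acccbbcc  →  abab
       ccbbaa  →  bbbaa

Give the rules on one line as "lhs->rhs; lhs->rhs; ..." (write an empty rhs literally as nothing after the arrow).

  | baaccac => baabac
  | bbab
  | bcc => bb
  | cbcaaccbb => baaaccbb => baaabbb

cb->; cbb->a; cbc->ba; cc->b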